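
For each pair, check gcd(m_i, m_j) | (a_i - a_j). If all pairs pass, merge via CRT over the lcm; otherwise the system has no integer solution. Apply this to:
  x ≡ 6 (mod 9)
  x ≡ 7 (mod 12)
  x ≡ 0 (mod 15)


Moduli 9, 12, 15 are not pairwise coprime, so CRT works modulo lcm(m_i) when all pairwise compatibility conditions hold.
Pairwise compatibility: gcd(m_i, m_j) must divide a_i - a_j for every pair.
Merge one congruence at a time:
  Start: x ≡ 6 (mod 9).
  Combine with x ≡ 7 (mod 12): gcd(9, 12) = 3, and 7 - 6 = 1 is NOT divisible by 3.
    ⇒ system is inconsistent (no integer solution).

No solution (the system is inconsistent).


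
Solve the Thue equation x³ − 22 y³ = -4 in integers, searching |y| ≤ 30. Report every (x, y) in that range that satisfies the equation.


The equation is x³ - 22y³ = -4. For fixed y, x³ = 22·y³ − 4, so a solution requires the RHS to be a perfect cube.
Strategy: iterate y from -30 to 30, compute RHS = 22·y³ − 4, and check whether it is a (positive or negative) perfect cube.
Check small values of y:
  y = 0: RHS = -4 is not a perfect cube.
  y = 1: RHS = 18 is not a perfect cube.
  y = -1: RHS = -26 is not a perfect cube.
  y = 2: RHS = 172 is not a perfect cube.
  y = -2: RHS = -180 is not a perfect cube.
  y = 3: RHS = 590 is not a perfect cube.
  y = -3: RHS = -598 is not a perfect cube.
Continuing the search up to |y| = 30 finds no solutions either.
No (x, y) in the scanned range satisfies the equation.

No integer solutions with |y| ≤ 30.


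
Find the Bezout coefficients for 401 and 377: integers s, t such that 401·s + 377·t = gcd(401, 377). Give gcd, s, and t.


Euclidean algorithm on (401, 377) — divide until remainder is 0:
  401 = 1 · 377 + 24
  377 = 15 · 24 + 17
  24 = 1 · 17 + 7
  17 = 2 · 7 + 3
  7 = 2 · 3 + 1
  3 = 3 · 1 + 0
gcd(401, 377) = 1.
Track Bezout coefficients alongside the remainders: start with r₀ = 401 = a·1 + b·0 (s = 1, t = 0) and r₁ = 377 = a·0 + b·1 (s = 0, t = 1); each new remainder r_{k+1} = r_{k-1} − q_k·r_k inherits s_{k+1} = s_{k-1} − q_k·s_k, t_{k+1} = t_{k-1} − q_k·t_k, so r_k = a·s_k + b·t_k at every step:
  q = 1: r = 24, s = 1 − 1·0 = 1, t = 0 − 1·1 = -1  (check: 401·1 + 377·(-1) = 24)
  q = 15: r = 17, s = 0 − 15·1 = -15, t = 1 − 15·(-1) = 16  (check: 401·(-15) + 377·16 = 17)
  q = 1: r = 7, s = 1 − 1·(-15) = 16, t = -1 − 1·16 = -17  (check: 401·16 + 377·(-17) = 7)
  q = 2: r = 3, s = -15 − 2·16 = -47, t = 16 − 2·(-17) = 50  (check: 401·(-47) + 377·50 = 3)
  q = 2: r = 1, s = 16 − 2·(-47) = 110, t = -17 − 2·50 = -117  (check: 401·110 + 377·(-117) = 1)
The row with r = 1 (the gcd) gives the Bezout coefficients s = 110, t = -117.
Result: 401 · (110) + 377 · (-117) = 1.

gcd(401, 377) = 1; s = 110, t = -117 (check: 401·110 + 377·(-117) = 1).


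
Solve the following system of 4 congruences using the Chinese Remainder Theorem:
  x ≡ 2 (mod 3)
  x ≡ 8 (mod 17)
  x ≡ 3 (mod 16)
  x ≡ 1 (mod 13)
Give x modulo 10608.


Product of moduli M = 3 · 17 · 16 · 13 = 10608.
Merge one congruence at a time:
  Start: x ≡ 2 (mod 3).
  Combine with x ≡ 8 (mod 17); new modulus lcm = 51.
    Write x = 2 + 3·t and substitute into x ≡ 8 (mod 17): 3·t ≡ 8 − 2 = 6 (mod 17).
    The inverse of 3 mod 17 is 6 (since 3·6 = 18 = 1·17 + 1), so t ≡ 6·6 = 36 ≡ 2 (mod 17).
    Then x = 2 + 3·2 = 8, valid modulo lcm(3, 17) = 51: x ≡ 8 (mod 51).
  Combine with x ≡ 3 (mod 16); new modulus lcm = 816.
    Write x = 8 + 51·t and substitute into x ≡ 3 (mod 16): 51·t ≡ 3 − 8 = -5 (mod 16).
    Reduce coefficients mod 16: 3·t ≡ 11 (mod 16).
    The inverse of 3 mod 16 is 11 (since 3·11 = 33 = 2·16 + 1), so t ≡ 11·11 = 121 ≡ 9 (mod 16).
    Then x = 8 + 51·9 = 467, valid modulo lcm(51, 16) = 816: x ≡ 467 (mod 816).
  Combine with x ≡ 1 (mod 13); new modulus lcm = 10608.
    Write x = 467 + 816·t and substitute into x ≡ 1 (mod 13): 816·t ≡ 1 − 467 = -466 (mod 13).
    Reduce coefficients mod 13: 10·t ≡ 2 (mod 13).
    The inverse of 10 mod 13 is 4 (since 10·4 = 40 = 3·13 + 1), so t ≡ 4·2 = 8 ≡ 8 (mod 13).
    Then x = 467 + 816·8 = 6995, valid modulo lcm(816, 13) = 10608: x ≡ 6995 (mod 10608).
Verify against each original: 6995 mod 3 = 2, 6995 mod 17 = 8, 6995 mod 16 = 3, 6995 mod 13 = 1.

x ≡ 6995 (mod 10608).


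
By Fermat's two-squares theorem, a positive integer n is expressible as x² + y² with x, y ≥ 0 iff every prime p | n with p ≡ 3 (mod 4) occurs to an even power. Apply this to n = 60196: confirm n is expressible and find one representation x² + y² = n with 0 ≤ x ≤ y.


Step 1: Factor n = 60196 = 2^2 · 101 · 149.
Step 2: Check the mod-4 condition on each prime factor: 2 = 2 (special); 101 ≡ 1 (mod 4), exponent 1; 149 ≡ 1 (mod 4), exponent 1.
All primes ≡ 3 (mod 4) appear to even exponent (or don't appear), so by the two-squares theorem n IS expressible as a sum of two squares.
Step 3: Build a representation. Group n = k² · m with k = 2 and m = 101 · 149 = 15049 (a product of primes ≡ 1 (mod 4)); a representation of m scales to one of n via (k·x)² + (k·y)² = k²(x² + y²). Each prime p ≡ 1 (mod 4) is itself a sum of two squares; find a² by testing p − a² for a perfect square:
  101: 101 − 1² = 100 = 10² ⇒ 101 = 1² + 10².
  149: 149 − 1² = 148, 149 − 2² = 145, 149 − 3² = 140, 149 − 4² = 133, 149 − 5² = 124, 149 − 6² = 113, 149 − 7² = 100 = 10² ⇒ 149 = 7² + 10².
  Combine using the Brahmagupta–Fibonacci identity (a² + b²)(c² + d²) = (ac − bd)² + (ad + bc)² = (ac + bd)² + (ad − bc)²:
  101 · 149 = 15049: from (1² + 10²)(7² + 10²), take (1·7 − 10·10, 1·10 + 10·7) = (7 − 100, 10 + 70) = (-93, 80); dropping signs (only squares matter) gives (93, 80); check 93² + 80² = 8649 + 6400 = 15049 ✓.
  Scale by k = 2: (2·93, 2·80) = (186, 160).
Step 4: Order so x ≤ y and verify: 160² + 186² = 25600 + 34596 = 60196 = n. ✓

n = 60196 = 160² + 186² (one valid representation with x ≤ y).


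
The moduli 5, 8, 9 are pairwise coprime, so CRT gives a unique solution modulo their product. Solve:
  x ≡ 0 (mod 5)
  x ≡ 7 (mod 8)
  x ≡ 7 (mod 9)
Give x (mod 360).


Moduli 5, 8, 9 are pairwise coprime; by CRT there is a unique solution modulo M = 5 · 8 · 9 = 360.
Solve pairwise, accumulating the modulus:
  Start with x ≡ 0 (mod 5).
  Combine with x ≡ 7 (mod 8): since gcd(5, 8) = 1, we get a unique residue mod 40.
    Write x = 0 + 5·t and substitute into x ≡ 7 (mod 8): 5·t ≡ 7 − 0 = 7 (mod 8).
    The inverse of 5 mod 8 is 5 (since 5·5 = 25 = 3·8 + 1), so t ≡ 5·7 = 35 ≡ 3 (mod 8).
    Then x = 0 + 5·3 = 15, valid modulo lcm(5, 8) = 40: x ≡ 15 (mod 40).
  Combine with x ≡ 7 (mod 9): since gcd(40, 9) = 1, we get a unique residue mod 360.
    Write x = 15 + 40·t and substitute into x ≡ 7 (mod 9): 40·t ≡ 7 − 15 = -8 (mod 9).
    Reduce coefficients mod 9: 4·t ≡ 1 (mod 9).
    The inverse of 4 mod 9 is 7 (since 4·7 = 28 = 3·9 + 1), so t ≡ 7·1 = 7 ≡ 7 (mod 9).
    Then x = 15 + 40·7 = 295, valid modulo lcm(40, 9) = 360: x ≡ 295 (mod 360).
Verify: 295 mod 5 = 0 ✓, 295 mod 8 = 7 ✓, 295 mod 9 = 7 ✓.

x ≡ 295 (mod 360).


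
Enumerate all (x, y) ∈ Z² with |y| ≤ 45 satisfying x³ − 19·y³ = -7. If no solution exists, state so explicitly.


The equation is x³ - 19y³ = -7. For fixed y, x³ = 19·y³ − 7, so a solution requires the RHS to be a perfect cube.
Strategy: iterate y from -45 to 45, compute RHS = 19·y³ − 7, and check whether it is a (positive or negative) perfect cube.
Check small values of y:
  y = 0: RHS = -7 is not a perfect cube.
  y = 1: RHS = 12 is not a perfect cube.
  y = -1: RHS = -26 is not a perfect cube.
  y = 2: RHS = 145 is not a perfect cube.
  y = -2: RHS = -159 is not a perfect cube.
  y = 3: RHS = 506 is not a perfect cube.
  y = -3: RHS = -520 is not a perfect cube.
Continuing the search up to |y| = 45 finds no solutions either.
No (x, y) in the scanned range satisfies the equation.

No integer solutions with |y| ≤ 45.


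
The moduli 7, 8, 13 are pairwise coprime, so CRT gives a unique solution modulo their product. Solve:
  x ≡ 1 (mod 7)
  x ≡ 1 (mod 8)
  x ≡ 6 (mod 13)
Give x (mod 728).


Moduli 7, 8, 13 are pairwise coprime; by CRT there is a unique solution modulo M = 7 · 8 · 13 = 728.
Solve pairwise, accumulating the modulus:
  Start with x ≡ 1 (mod 7).
  Combine with x ≡ 1 (mod 8): since gcd(7, 8) = 1, we get a unique residue mod 56.
    Write x = 1 + 7·t and substitute into x ≡ 1 (mod 8): 7·t ≡ 1 − 1 = 0 (mod 8).
    The inverse of 7 mod 8 is 7 (since 7·7 = 49 = 6·8 + 1), so t ≡ 7·0 = 0 ≡ 0 (mod 8).
    Then x = 1 + 7·0 = 1, valid modulo lcm(7, 8) = 56: x ≡ 1 (mod 56).
  Combine with x ≡ 6 (mod 13): since gcd(56, 13) = 1, we get a unique residue mod 728.
    Write x = 1 + 56·t and substitute into x ≡ 6 (mod 13): 56·t ≡ 6 − 1 = 5 (mod 13).
    Reduce coefficients mod 13: 4·t ≡ 5 (mod 13).
    The inverse of 4 mod 13 is 10 (since 4·10 = 40 = 3·13 + 1), so t ≡ 10·5 = 50 ≡ 11 (mod 13).
    Then x = 1 + 56·11 = 617, valid modulo lcm(56, 13) = 728: x ≡ 617 (mod 728).
Verify: 617 mod 7 = 1 ✓, 617 mod 8 = 1 ✓, 617 mod 13 = 6 ✓.

x ≡ 617 (mod 728).


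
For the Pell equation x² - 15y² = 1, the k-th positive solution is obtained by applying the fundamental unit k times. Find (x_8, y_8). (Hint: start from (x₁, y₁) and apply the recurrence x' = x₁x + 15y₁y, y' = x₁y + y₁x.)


Step 1: Find the fundamental solution (x₁, y₁) of x² - 15y² = 1.
  Expand √15 as a continued fraction. a₀ = ⌊√15⌋ = 3; iterate m_{k+1} = d_k·a_k − m_k, d_{k+1} = (15 − m_{k+1}²)/d_k, a_{k+1} = ⌊(a₀ + m_{k+1})/d_{k+1}⌋ (starting m₀ = 0, d₀ = 1), with convergents p_k = a_k·p_{k-1} + p_{k-2}, q_k = a_k·q_{k-1} + q_{k-2} (p₋₁ = 1, q₋₁ = 0):
  k = 0: a₀ = 3; p₀/q₀ = 3/1; p₀² − 15·q₀² = 9 − 15 = -6.
  k = 1: m = 3, d = 6, a = ⌊(3 + 3)/6⌋ = 1; p/q = (1·3 + 1)/(1·1 + 0) = 4/1; p² − 15·q² = 16 − 15 = 1.
  The first convergent with p² − 15·q² = 1 gives the fundamental solution (x₁, y₁) = (4, 1).
Step 2: Apply the recurrence (x_{n+1}, y_{n+1}) = (x₁x_n + 15y₁y_n, x₁y_n + y₁x_n) repeatedly.
  From (x_1, y_1) = (4, 1): x_2 = 4·4 + 15·1·1 = 31; y_2 = 4·1 + 1·4 = 8.
  From (x_2, y_2) = (31, 8): x_3 = 4·31 + 15·1·8 = 244; y_3 = 4·8 + 1·31 = 63.
  From (x_3, y_3) = (244, 63): x_4 = 4·244 + 15·1·63 = 1921; y_4 = 4·63 + 1·244 = 496.
  From (x_4, y_4) = (1921, 496): x_5 = 4·1921 + 15·1·496 = 15124; y_5 = 4·496 + 1·1921 = 3905.
  From (x_5, y_5) = (15124, 3905): x_6 = 4·15124 + 15·1·3905 = 119071; y_6 = 4·3905 + 1·15124 = 30744.
  From (x_6, y_6) = (119071, 30744): x_7 = 4·119071 + 15·1·30744 = 937444; y_7 = 4·30744 + 1·119071 = 242047.
  From (x_7, y_7) = (937444, 242047): x_8 = 4·937444 + 15·1·242047 = 7380481; y_8 = 4·242047 + 1·937444 = 1905632.
Step 3: Verify x_8² - 15·y_8² = 54471499791361 - 54471499791360 = 1 (should be 1). ✓

(x_1, y_1) = (4, 1); (x_8, y_8) = (7380481, 1905632).


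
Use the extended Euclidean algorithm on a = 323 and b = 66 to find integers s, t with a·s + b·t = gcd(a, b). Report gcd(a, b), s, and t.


Euclidean algorithm on (323, 66) — divide until remainder is 0:
  323 = 4 · 66 + 59
  66 = 1 · 59 + 7
  59 = 8 · 7 + 3
  7 = 2 · 3 + 1
  3 = 3 · 1 + 0
gcd(323, 66) = 1.
Track Bezout coefficients alongside the remainders: start with r₀ = 323 = a·1 + b·0 (s = 1, t = 0) and r₁ = 66 = a·0 + b·1 (s = 0, t = 1); each new remainder r_{k+1} = r_{k-1} − q_k·r_k inherits s_{k+1} = s_{k-1} − q_k·s_k, t_{k+1} = t_{k-1} − q_k·t_k, so r_k = a·s_k + b·t_k at every step:
  q = 4: r = 59, s = 1 − 4·0 = 1, t = 0 − 4·1 = -4  (check: 323·1 + 66·(-4) = 59)
  q = 1: r = 7, s = 0 − 1·1 = -1, t = 1 − 1·(-4) = 5  (check: 323·(-1) + 66·5 = 7)
  q = 8: r = 3, s = 1 − 8·(-1) = 9, t = -4 − 8·5 = -44  (check: 323·9 + 66·(-44) = 3)
  q = 2: r = 1, s = -1 − 2·9 = -19, t = 5 − 2·(-44) = 93  (check: 323·(-19) + 66·93 = 1)
The row with r = 1 (the gcd) gives the Bezout coefficients s = -19, t = 93.
Result: 323 · (-19) + 66 · (93) = 1.

gcd(323, 66) = 1; s = -19, t = 93 (check: 323·(-19) + 66·93 = 1).


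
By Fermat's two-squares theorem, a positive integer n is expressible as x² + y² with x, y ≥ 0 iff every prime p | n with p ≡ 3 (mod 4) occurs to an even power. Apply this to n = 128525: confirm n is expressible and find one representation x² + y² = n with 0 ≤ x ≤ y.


Step 1: Factor n = 128525 = 5^2 · 53 · 97.
Step 2: Check the mod-4 condition on each prime factor: 5 ≡ 1 (mod 4), exponent 2; 53 ≡ 1 (mod 4), exponent 1; 97 ≡ 1 (mod 4), exponent 1.
All primes ≡ 3 (mod 4) appear to even exponent (or don't appear), so by the two-squares theorem n IS expressible as a sum of two squares.
Step 3: Build a representation. Group n = k² · m with k = 5 and m = 53 · 97 = 5141 (a product of primes ≡ 1 (mod 4)); a representation of m scales to one of n via (k·x)² + (k·y)² = k²(x² + y²). Each prime p ≡ 1 (mod 4) is itself a sum of two squares; find a² by testing p − a² for a perfect square:
  53: 53 − 1² = 52, 53 − 2² = 49 = 7² ⇒ 53 = 2² + 7².
  97: 97 − 1² = 96, 97 − 2² = 93, 97 − 3² = 88, 97 − 4² = 81 = 9² ⇒ 97 = 4² + 9².
  Combine using the Brahmagupta–Fibonacci identity (a² + b²)(c² + d²) = (ac − bd)² + (ad + bc)² = (ac + bd)² + (ad − bc)²:
  53 · 97 = 5141: from (2² + 7²)(4² + 9²), take (2·4 − 7·9, 2·9 + 7·4) = (8 − 63, 18 + 28) = (-55, 46); dropping signs (only squares matter) gives (55, 46); check 55² + 46² = 3025 + 2116 = 5141 ✓.
  Scale by k = 5: (5·55, 5·46) = (275, 230).
Step 4: Order so x ≤ y and verify: 230² + 275² = 52900 + 75625 = 128525 = n. ✓

n = 128525 = 230² + 275² (one valid representation with x ≤ y).


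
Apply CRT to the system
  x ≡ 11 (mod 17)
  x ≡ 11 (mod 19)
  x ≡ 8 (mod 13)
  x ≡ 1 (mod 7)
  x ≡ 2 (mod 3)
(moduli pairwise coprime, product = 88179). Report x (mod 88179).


Product of moduli M = 17 · 19 · 13 · 7 · 3 = 88179.
Merge one congruence at a time:
  Start: x ≡ 11 (mod 17).
  Combine with x ≡ 11 (mod 19); new modulus lcm = 323.
    Write x = 11 + 17·t and substitute into x ≡ 11 (mod 19): 17·t ≡ 11 − 11 = 0 (mod 19).
    The inverse of 17 mod 19 is 9 (since 17·9 = 153 = 8·19 + 1), so t ≡ 9·0 = 0 ≡ 0 (mod 19).
    Then x = 11 + 17·0 = 11, valid modulo lcm(17, 19) = 323: x ≡ 11 (mod 323).
  Combine with x ≡ 8 (mod 13); new modulus lcm = 4199.
    Write x = 11 + 323·t and substitute into x ≡ 8 (mod 13): 323·t ≡ 8 − 11 = -3 (mod 13).
    Reduce coefficients mod 13: 11·t ≡ 10 (mod 13).
    The inverse of 11 mod 13 is 6 (since 11·6 = 66 = 5·13 + 1), so t ≡ 6·10 = 60 ≡ 8 (mod 13).
    Then x = 11 + 323·8 = 2595, valid modulo lcm(323, 13) = 4199: x ≡ 2595 (mod 4199).
  Combine with x ≡ 1 (mod 7); new modulus lcm = 29393.
    Write x = 2595 + 4199·t and substitute into x ≡ 1 (mod 7): 4199·t ≡ 1 − 2595 = -2594 (mod 7).
    Reduce coefficients mod 7: 6·t ≡ 3 (mod 7).
    The inverse of 6 mod 7 is 6 (since 6·6 = 36 = 5·7 + 1), so t ≡ 6·3 = 18 ≡ 4 (mod 7).
    Then x = 2595 + 4199·4 = 19391, valid modulo lcm(4199, 7) = 29393: x ≡ 19391 (mod 29393).
  Combine with x ≡ 2 (mod 3); new modulus lcm = 88179.
    Write x = 19391 + 29393·t and substitute into x ≡ 2 (mod 3): 29393·t ≡ 2 − 19391 = -19389 (mod 3).
    Reduce coefficients mod 3: 2·t ≡ 0 (mod 3).
    The inverse of 2 mod 3 is 2 (since 2·2 = 4 = 1·3 + 1), so t ≡ 2·0 = 0 ≡ 0 (mod 3).
    Then x = 19391 + 29393·0 = 19391, valid modulo lcm(29393, 3) = 88179: x ≡ 19391 (mod 88179).
Verify against each original: 19391 mod 17 = 11, 19391 mod 19 = 11, 19391 mod 13 = 8, 19391 mod 7 = 1, 19391 mod 3 = 2.

x ≡ 19391 (mod 88179).


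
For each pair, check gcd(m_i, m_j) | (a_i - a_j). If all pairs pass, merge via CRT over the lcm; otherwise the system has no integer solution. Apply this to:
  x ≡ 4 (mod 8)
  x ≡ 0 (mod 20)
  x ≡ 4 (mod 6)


Moduli 8, 20, 6 are not pairwise coprime, so CRT works modulo lcm(m_i) when all pairwise compatibility conditions hold.
Pairwise compatibility: gcd(m_i, m_j) must divide a_i - a_j for every pair.
Merge one congruence at a time:
  Start: x ≡ 4 (mod 8).
  Combine with x ≡ 0 (mod 20): gcd(8, 20) = 4; 0 - 4 = -4, which IS divisible by 4, so compatible.
    Write x = 4 + 8·t and substitute into x ≡ 0 (mod 20): 8·t ≡ 0 − 4 = -4 (mod 20).
    Divide the congruence (and modulus) by g = 4: 2·t ≡ -1 (mod 5).
    Reduce coefficients mod 5: 2·t ≡ 4 (mod 5).
    The inverse of 2 mod 5 is 3 (since 2·3 = 6 = 1·5 + 1), so t ≡ 3·4 = 12 ≡ 2 (mod 5).
    Then x = 4 + 8·2 = 20, valid modulo lcm(8, 20) = 40: x ≡ 20 (mod 40).
  Combine with x ≡ 4 (mod 6): gcd(40, 6) = 2; 4 - 20 = -16, which IS divisible by 2, so compatible.
    Write x = 20 + 40·t and substitute into x ≡ 4 (mod 6): 40·t ≡ 4 − 20 = -16 (mod 6).
    Divide the congruence (and modulus) by g = 2: 20·t ≡ -8 (mod 3).
    Reduce coefficients mod 3: 2·t ≡ 1 (mod 3).
    The inverse of 2 mod 3 is 2 (since 2·2 = 4 = 1·3 + 1), so t ≡ 2·1 = 2 ≡ 2 (mod 3).
    Then x = 20 + 40·2 = 100, valid modulo lcm(40, 6) = 120: x ≡ 100 (mod 120).
Verify: 100 mod 8 = 4, 100 mod 20 = 0, 100 mod 6 = 4.

x ≡ 100 (mod 120).


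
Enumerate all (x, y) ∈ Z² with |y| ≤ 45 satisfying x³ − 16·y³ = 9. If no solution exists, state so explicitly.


The equation is x³ - 16y³ = 9. For fixed y, x³ = 16·y³ + 9, so a solution requires the RHS to be a perfect cube.
Strategy: iterate y from -45 to 45, compute RHS = 16·y³ + 9, and check whether it is a (positive or negative) perfect cube.
Check small values of y:
  y = 0: RHS = 9 is not a perfect cube.
  y = 1: RHS = 25 is not a perfect cube.
  y = -1: RHS = -7 is not a perfect cube.
  y = 2: RHS = 137 is not a perfect cube.
  y = -2: RHS = -119 is not a perfect cube.
  y = 3: RHS = 441 is not a perfect cube.
  y = -3: RHS = -423 is not a perfect cube.
Continuing the search up to |y| = 45 finds no solutions either.
No (x, y) in the scanned range satisfies the equation.

No integer solutions with |y| ≤ 45.


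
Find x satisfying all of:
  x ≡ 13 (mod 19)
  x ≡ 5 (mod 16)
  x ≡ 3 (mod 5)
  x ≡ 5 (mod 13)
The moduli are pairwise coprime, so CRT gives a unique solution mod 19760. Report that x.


Product of moduli M = 19 · 16 · 5 · 13 = 19760.
Merge one congruence at a time:
  Start: x ≡ 13 (mod 19).
  Combine with x ≡ 5 (mod 16); new modulus lcm = 304.
    Write x = 13 + 19·t and substitute into x ≡ 5 (mod 16): 19·t ≡ 5 − 13 = -8 (mod 16).
    Reduce coefficients mod 16: 3·t ≡ 8 (mod 16).
    The inverse of 3 mod 16 is 11 (since 3·11 = 33 = 2·16 + 1), so t ≡ 11·8 = 88 ≡ 8 (mod 16).
    Then x = 13 + 19·8 = 165, valid modulo lcm(19, 16) = 304: x ≡ 165 (mod 304).
  Combine with x ≡ 3 (mod 5); new modulus lcm = 1520.
    Write x = 165 + 304·t and substitute into x ≡ 3 (mod 5): 304·t ≡ 3 − 165 = -162 (mod 5).
    Reduce coefficients mod 5: 4·t ≡ 3 (mod 5).
    The inverse of 4 mod 5 is 4 (since 4·4 = 16 = 3·5 + 1), so t ≡ 4·3 = 12 ≡ 2 (mod 5).
    Then x = 165 + 304·2 = 773, valid modulo lcm(304, 5) = 1520: x ≡ 773 (mod 1520).
  Combine with x ≡ 5 (mod 13); new modulus lcm = 19760.
    Write x = 773 + 1520·t and substitute into x ≡ 5 (mod 13): 1520·t ≡ 5 − 773 = -768 (mod 13).
    Reduce coefficients mod 13: 12·t ≡ 12 (mod 13).
    The inverse of 12 mod 13 is 12 (since 12·12 = 144 = 11·13 + 1), so t ≡ 12·12 = 144 ≡ 1 (mod 13).
    Then x = 773 + 1520·1 = 2293, valid modulo lcm(1520, 13) = 19760: x ≡ 2293 (mod 19760).
Verify against each original: 2293 mod 19 = 13, 2293 mod 16 = 5, 2293 mod 5 = 3, 2293 mod 13 = 5.

x ≡ 2293 (mod 19760).


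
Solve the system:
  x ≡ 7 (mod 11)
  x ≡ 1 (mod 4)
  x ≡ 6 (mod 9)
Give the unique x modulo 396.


Moduli 11, 4, 9 are pairwise coprime; by CRT there is a unique solution modulo M = 11 · 4 · 9 = 396.
Solve pairwise, accumulating the modulus:
  Start with x ≡ 7 (mod 11).
  Combine with x ≡ 1 (mod 4): since gcd(11, 4) = 1, we get a unique residue mod 44.
    Write x = 7 + 11·t and substitute into x ≡ 1 (mod 4): 11·t ≡ 1 − 7 = -6 (mod 4).
    Reduce coefficients mod 4: 3·t ≡ 2 (mod 4).
    The inverse of 3 mod 4 is 3 (since 3·3 = 9 = 2·4 + 1), so t ≡ 3·2 = 6 ≡ 2 (mod 4).
    Then x = 7 + 11·2 = 29, valid modulo lcm(11, 4) = 44: x ≡ 29 (mod 44).
  Combine with x ≡ 6 (mod 9): since gcd(44, 9) = 1, we get a unique residue mod 396.
    Write x = 29 + 44·t and substitute into x ≡ 6 (mod 9): 44·t ≡ 6 − 29 = -23 (mod 9).
    Reduce coefficients mod 9: 8·t ≡ 4 (mod 9).
    The inverse of 8 mod 9 is 8 (since 8·8 = 64 = 7·9 + 1), so t ≡ 8·4 = 32 ≡ 5 (mod 9).
    Then x = 29 + 44·5 = 249, valid modulo lcm(44, 9) = 396: x ≡ 249 (mod 396).
Verify: 249 mod 11 = 7 ✓, 249 mod 4 = 1 ✓, 249 mod 9 = 6 ✓.

x ≡ 249 (mod 396).


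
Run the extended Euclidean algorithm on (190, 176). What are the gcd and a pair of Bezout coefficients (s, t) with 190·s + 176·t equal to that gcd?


Euclidean algorithm on (190, 176) — divide until remainder is 0:
  190 = 1 · 176 + 14
  176 = 12 · 14 + 8
  14 = 1 · 8 + 6
  8 = 1 · 6 + 2
  6 = 3 · 2 + 0
gcd(190, 176) = 2.
Track Bezout coefficients alongside the remainders: start with r₀ = 190 = a·1 + b·0 (s = 1, t = 0) and r₁ = 176 = a·0 + b·1 (s = 0, t = 1); each new remainder r_{k+1} = r_{k-1} − q_k·r_k inherits s_{k+1} = s_{k-1} − q_k·s_k, t_{k+1} = t_{k-1} − q_k·t_k, so r_k = a·s_k + b·t_k at every step:
  q = 1: r = 14, s = 1 − 1·0 = 1, t = 0 − 1·1 = -1  (check: 190·1 + 176·(-1) = 14)
  q = 12: r = 8, s = 0 − 12·1 = -12, t = 1 − 12·(-1) = 13  (check: 190·(-12) + 176·13 = 8)
  q = 1: r = 6, s = 1 − 1·(-12) = 13, t = -1 − 1·13 = -14  (check: 190·13 + 176·(-14) = 6)
  q = 1: r = 2, s = -12 − 1·13 = -25, t = 13 − 1·(-14) = 27  (check: 190·(-25) + 176·27 = 2)
The row with r = 2 (the gcd) gives the Bezout coefficients s = -25, t = 27.
Result: 190 · (-25) + 176 · (27) = 2.

gcd(190, 176) = 2; s = -25, t = 27 (check: 190·(-25) + 176·27 = 2).


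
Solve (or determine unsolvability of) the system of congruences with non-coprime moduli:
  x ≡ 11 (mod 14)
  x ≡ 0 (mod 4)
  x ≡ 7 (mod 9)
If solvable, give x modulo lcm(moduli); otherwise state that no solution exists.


Moduli 14, 4, 9 are not pairwise coprime, so CRT works modulo lcm(m_i) when all pairwise compatibility conditions hold.
Pairwise compatibility: gcd(m_i, m_j) must divide a_i - a_j for every pair.
Merge one congruence at a time:
  Start: x ≡ 11 (mod 14).
  Combine with x ≡ 0 (mod 4): gcd(14, 4) = 2, and 0 - 11 = -11 is NOT divisible by 2.
    ⇒ system is inconsistent (no integer solution).

No solution (the system is inconsistent).


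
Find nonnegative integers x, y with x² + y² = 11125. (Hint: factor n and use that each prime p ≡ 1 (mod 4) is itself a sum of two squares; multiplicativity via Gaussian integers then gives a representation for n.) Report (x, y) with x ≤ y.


Step 1: Factor n = 11125 = 5^3 · 89.
Step 2: Check the mod-4 condition on each prime factor: 5 ≡ 1 (mod 4), exponent 3; 89 ≡ 1 (mod 4), exponent 1.
All primes ≡ 3 (mod 4) appear to even exponent (or don't appear), so by the two-squares theorem n IS expressible as a sum of two squares.
Step 3: Build a representation. Group n = k² · m with k = 5 and m = 5 · 89 = 445 (a product of primes ≡ 1 (mod 4)); a representation of m scales to one of n via (k·x)² + (k·y)² = k²(x² + y²). Each prime p ≡ 1 (mod 4) is itself a sum of two squares; find a² by testing p − a² for a perfect square:
  5: 5 − 1² = 4 = 2² ⇒ 5 = 1² + 2².
  89: 89 − 1² = 88, 89 − 2² = 85, 89 − 3² = 80, 89 − 4² = 73, 89 − 5² = 64 = 8² ⇒ 89 = 5² + 8².
  Combine using the Brahmagupta–Fibonacci identity (a² + b²)(c² + d²) = (ac − bd)² + (ad + bc)² = (ac + bd)² + (ad − bc)²:
  5 · 89 = 445: from (1² + 2²)(5² + 8²), take (1·5 − 2·8, 1·8 + 2·5) = (5 − 16, 8 + 10) = (-11, 18); dropping signs (only squares matter) gives (11, 18); check 11² + 18² = 121 + 324 = 445 ✓.
  Scale by k = 5: (5·11, 5·18) = (55, 90).
Step 4: Order so x ≤ y and verify: 55² + 90² = 3025 + 8100 = 11125 = n. ✓

n = 11125 = 55² + 90² (one valid representation with x ≤ y).


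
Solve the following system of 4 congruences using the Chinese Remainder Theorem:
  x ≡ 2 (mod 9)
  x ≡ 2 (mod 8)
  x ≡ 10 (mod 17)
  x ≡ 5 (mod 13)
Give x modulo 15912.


Product of moduli M = 9 · 8 · 17 · 13 = 15912.
Merge one congruence at a time:
  Start: x ≡ 2 (mod 9).
  Combine with x ≡ 2 (mod 8); new modulus lcm = 72.
    Write x = 2 + 9·t and substitute into x ≡ 2 (mod 8): 9·t ≡ 2 − 2 = 0 (mod 8).
    Reduce coefficients mod 8: 1·t ≡ 0 (mod 8).
    So t ≡ 0 (mod 8).
    Then x = 2 + 9·0 = 2, valid modulo lcm(9, 8) = 72: x ≡ 2 (mod 72).
  Combine with x ≡ 10 (mod 17); new modulus lcm = 1224.
    Write x = 2 + 72·t and substitute into x ≡ 10 (mod 17): 72·t ≡ 10 − 2 = 8 (mod 17).
    Reduce coefficients mod 17: 4·t ≡ 8 (mod 17).
    The inverse of 4 mod 17 is 13 (since 4·13 = 52 = 3·17 + 1), so t ≡ 13·8 = 104 ≡ 2 (mod 17).
    Then x = 2 + 72·2 = 146, valid modulo lcm(72, 17) = 1224: x ≡ 146 (mod 1224).
  Combine with x ≡ 5 (mod 13); new modulus lcm = 15912.
    Write x = 146 + 1224·t and substitute into x ≡ 5 (mod 13): 1224·t ≡ 5 − 146 = -141 (mod 13).
    Reduce coefficients mod 13: 2·t ≡ 2 (mod 13).
    The inverse of 2 mod 13 is 7 (since 2·7 = 14 = 1·13 + 1), so t ≡ 7·2 = 14 ≡ 1 (mod 13).
    Then x = 146 + 1224·1 = 1370, valid modulo lcm(1224, 13) = 15912: x ≡ 1370 (mod 15912).
Verify against each original: 1370 mod 9 = 2, 1370 mod 8 = 2, 1370 mod 17 = 10, 1370 mod 13 = 5.

x ≡ 1370 (mod 15912).


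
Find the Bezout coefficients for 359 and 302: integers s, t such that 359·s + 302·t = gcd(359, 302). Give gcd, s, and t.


Euclidean algorithm on (359, 302) — divide until remainder is 0:
  359 = 1 · 302 + 57
  302 = 5 · 57 + 17
  57 = 3 · 17 + 6
  17 = 2 · 6 + 5
  6 = 1 · 5 + 1
  5 = 5 · 1 + 0
gcd(359, 302) = 1.
Track Bezout coefficients alongside the remainders: start with r₀ = 359 = a·1 + b·0 (s = 1, t = 0) and r₁ = 302 = a·0 + b·1 (s = 0, t = 1); each new remainder r_{k+1} = r_{k-1} − q_k·r_k inherits s_{k+1} = s_{k-1} − q_k·s_k, t_{k+1} = t_{k-1} − q_k·t_k, so r_k = a·s_k + b·t_k at every step:
  q = 1: r = 57, s = 1 − 1·0 = 1, t = 0 − 1·1 = -1  (check: 359·1 + 302·(-1) = 57)
  q = 5: r = 17, s = 0 − 5·1 = -5, t = 1 − 5·(-1) = 6  (check: 359·(-5) + 302·6 = 17)
  q = 3: r = 6, s = 1 − 3·(-5) = 16, t = -1 − 3·6 = -19  (check: 359·16 + 302·(-19) = 6)
  q = 2: r = 5, s = -5 − 2·16 = -37, t = 6 − 2·(-19) = 44  (check: 359·(-37) + 302·44 = 5)
  q = 1: r = 1, s = 16 − 1·(-37) = 53, t = -19 − 1·44 = -63  (check: 359·53 + 302·(-63) = 1)
The row with r = 1 (the gcd) gives the Bezout coefficients s = 53, t = -63.
Result: 359 · (53) + 302 · (-63) = 1.

gcd(359, 302) = 1; s = 53, t = -63 (check: 359·53 + 302·(-63) = 1).


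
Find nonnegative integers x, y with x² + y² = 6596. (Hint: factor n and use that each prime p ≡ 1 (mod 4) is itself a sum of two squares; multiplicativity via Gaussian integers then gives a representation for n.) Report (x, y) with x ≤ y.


Step 1: Factor n = 6596 = 2^2 · 17 · 97.
Step 2: Check the mod-4 condition on each prime factor: 2 = 2 (special); 17 ≡ 1 (mod 4), exponent 1; 97 ≡ 1 (mod 4), exponent 1.
All primes ≡ 3 (mod 4) appear to even exponent (or don't appear), so by the two-squares theorem n IS expressible as a sum of two squares.
Step 3: Build a representation. Group n = k² · m with k = 2 and m = 17 · 97 = 1649 (a product of primes ≡ 1 (mod 4)); a representation of m scales to one of n via (k·x)² + (k·y)² = k²(x² + y²). Each prime p ≡ 1 (mod 4) is itself a sum of two squares; find a² by testing p − a² for a perfect square:
  17: 17 − 1² = 16 = 4² ⇒ 17 = 1² + 4².
  97: 97 − 1² = 96, 97 − 2² = 93, 97 − 3² = 88, 97 − 4² = 81 = 9² ⇒ 97 = 4² + 9².
  Combine using the Brahmagupta–Fibonacci identity (a² + b²)(c² + d²) = (ac − bd)² + (ad + bc)² = (ac + bd)² + (ad − bc)²:
  17 · 97 = 1649: from (1² + 4²)(4² + 9²), take (1·4 − 4·9, 1·9 + 4·4) = (4 − 36, 9 + 16) = (-32, 25); dropping signs (only squares matter) gives (32, 25); check 32² + 25² = 1024 + 625 = 1649 ✓.
  Scale by k = 2: (2·32, 2·25) = (64, 50).
Step 4: Order so x ≤ y and verify: 50² + 64² = 2500 + 4096 = 6596 = n. ✓

n = 6596 = 50² + 64² (one valid representation with x ≤ y).


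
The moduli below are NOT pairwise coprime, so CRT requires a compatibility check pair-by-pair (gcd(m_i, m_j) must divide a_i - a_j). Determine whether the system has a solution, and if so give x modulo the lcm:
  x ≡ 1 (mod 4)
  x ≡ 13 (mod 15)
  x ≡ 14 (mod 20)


Moduli 4, 15, 20 are not pairwise coprime, so CRT works modulo lcm(m_i) when all pairwise compatibility conditions hold.
Pairwise compatibility: gcd(m_i, m_j) must divide a_i - a_j for every pair.
Merge one congruence at a time:
  Start: x ≡ 1 (mod 4).
  Combine with x ≡ 13 (mod 15): gcd(4, 15) = 1; 13 - 1 = 12, which IS divisible by 1, so compatible.
    Write x = 1 + 4·t and substitute into x ≡ 13 (mod 15): 4·t ≡ 13 − 1 = 12 (mod 15).
    The inverse of 4 mod 15 is 4 (since 4·4 = 16 = 1·15 + 1), so t ≡ 4·12 = 48 ≡ 3 (mod 15).
    Then x = 1 + 4·3 = 13, valid modulo lcm(4, 15) = 60: x ≡ 13 (mod 60).
  Combine with x ≡ 14 (mod 20): gcd(60, 20) = 20, and 14 - 13 = 1 is NOT divisible by 20.
    ⇒ system is inconsistent (no integer solution).

No solution (the system is inconsistent).


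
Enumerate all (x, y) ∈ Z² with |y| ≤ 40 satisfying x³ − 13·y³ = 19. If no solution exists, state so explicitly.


The equation is x³ - 13y³ = 19. For fixed y, x³ = 13·y³ + 19, so a solution requires the RHS to be a perfect cube.
Strategy: iterate y from -40 to 40, compute RHS = 13·y³ + 19, and check whether it is a (positive or negative) perfect cube.
Check small values of y:
  y = 0: RHS = 19 is not a perfect cube.
  y = 1: RHS = 32 is not a perfect cube.
  y = -1: RHS = 6 is not a perfect cube.
  y = 2: RHS = 123 is not a perfect cube.
  y = -2: RHS = -85 is not a perfect cube.
  y = 3: RHS = 370 is not a perfect cube.
  y = -3: RHS = -332 is not a perfect cube.
Continuing the search up to |y| = 40 finds no solutions either.
No (x, y) in the scanned range satisfies the equation.

No integer solutions with |y| ≤ 40.


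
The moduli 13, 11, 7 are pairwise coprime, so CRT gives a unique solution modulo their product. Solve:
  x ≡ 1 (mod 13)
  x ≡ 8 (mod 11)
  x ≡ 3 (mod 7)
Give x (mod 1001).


Moduli 13, 11, 7 are pairwise coprime; by CRT there is a unique solution modulo M = 13 · 11 · 7 = 1001.
Solve pairwise, accumulating the modulus:
  Start with x ≡ 1 (mod 13).
  Combine with x ≡ 8 (mod 11): since gcd(13, 11) = 1, we get a unique residue mod 143.
    Write x = 1 + 13·t and substitute into x ≡ 8 (mod 11): 13·t ≡ 8 − 1 = 7 (mod 11).
    Reduce coefficients mod 11: 2·t ≡ 7 (mod 11).
    The inverse of 2 mod 11 is 6 (since 2·6 = 12 = 1·11 + 1), so t ≡ 6·7 = 42 ≡ 9 (mod 11).
    Then x = 1 + 13·9 = 118, valid modulo lcm(13, 11) = 143: x ≡ 118 (mod 143).
  Combine with x ≡ 3 (mod 7): since gcd(143, 7) = 1, we get a unique residue mod 1001.
    Write x = 118 + 143·t and substitute into x ≡ 3 (mod 7): 143·t ≡ 3 − 118 = -115 (mod 7).
    Reduce coefficients mod 7: 3·t ≡ 4 (mod 7).
    The inverse of 3 mod 7 is 5 (since 3·5 = 15 = 2·7 + 1), so t ≡ 5·4 = 20 ≡ 6 (mod 7).
    Then x = 118 + 143·6 = 976, valid modulo lcm(143, 7) = 1001: x ≡ 976 (mod 1001).
Verify: 976 mod 13 = 1 ✓, 976 mod 11 = 8 ✓, 976 mod 7 = 3 ✓.

x ≡ 976 (mod 1001).


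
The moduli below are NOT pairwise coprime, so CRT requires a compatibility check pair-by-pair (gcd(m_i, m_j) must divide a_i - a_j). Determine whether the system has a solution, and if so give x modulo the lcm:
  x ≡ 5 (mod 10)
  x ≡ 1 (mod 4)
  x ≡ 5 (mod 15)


Moduli 10, 4, 15 are not pairwise coprime, so CRT works modulo lcm(m_i) when all pairwise compatibility conditions hold.
Pairwise compatibility: gcd(m_i, m_j) must divide a_i - a_j for every pair.
Merge one congruence at a time:
  Start: x ≡ 5 (mod 10).
  Combine with x ≡ 1 (mod 4): gcd(10, 4) = 2; 1 - 5 = -4, which IS divisible by 2, so compatible.
    Write x = 5 + 10·t and substitute into x ≡ 1 (mod 4): 10·t ≡ 1 − 5 = -4 (mod 4).
    Divide the congruence (and modulus) by g = 2: 5·t ≡ -2 (mod 2).
    Reduce coefficients mod 2: 1·t ≡ 0 (mod 2).
    So t ≡ 0 (mod 2).
    Then x = 5 + 10·0 = 5, valid modulo lcm(10, 4) = 20: x ≡ 5 (mod 20).
  Combine with x ≡ 5 (mod 15): gcd(20, 15) = 5; 5 - 5 = 0, which IS divisible by 5, so compatible.
    Write x = 5 + 20·t and substitute into x ≡ 5 (mod 15): 20·t ≡ 5 − 5 = 0 (mod 15).
    Divide the congruence (and modulus) by g = 5: 4·t ≡ 0 (mod 3).
    Reduce coefficients mod 3: 1·t ≡ 0 (mod 3).
    So t ≡ 0 (mod 3).
    Then x = 5 + 20·0 = 5, valid modulo lcm(20, 15) = 60: x ≡ 5 (mod 60).
Verify: 5 mod 10 = 5, 5 mod 4 = 1, 5 mod 15 = 5.

x ≡ 5 (mod 60).


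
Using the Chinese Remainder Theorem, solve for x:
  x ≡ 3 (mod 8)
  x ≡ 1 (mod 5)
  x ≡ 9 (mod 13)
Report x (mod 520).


Moduli 8, 5, 13 are pairwise coprime; by CRT there is a unique solution modulo M = 8 · 5 · 13 = 520.
Solve pairwise, accumulating the modulus:
  Start with x ≡ 3 (mod 8).
  Combine with x ≡ 1 (mod 5): since gcd(8, 5) = 1, we get a unique residue mod 40.
    Write x = 3 + 8·t and substitute into x ≡ 1 (mod 5): 8·t ≡ 1 − 3 = -2 (mod 5).
    Reduce coefficients mod 5: 3·t ≡ 3 (mod 5).
    The inverse of 3 mod 5 is 2 (since 3·2 = 6 = 1·5 + 1), so t ≡ 2·3 = 6 ≡ 1 (mod 5).
    Then x = 3 + 8·1 = 11, valid modulo lcm(8, 5) = 40: x ≡ 11 (mod 40).
  Combine with x ≡ 9 (mod 13): since gcd(40, 13) = 1, we get a unique residue mod 520.
    Write x = 11 + 40·t and substitute into x ≡ 9 (mod 13): 40·t ≡ 9 − 11 = -2 (mod 13).
    Reduce coefficients mod 13: 1·t ≡ 11 (mod 13).
    So t ≡ 11 (mod 13).
    Then x = 11 + 40·11 = 451, valid modulo lcm(40, 13) = 520: x ≡ 451 (mod 520).
Verify: 451 mod 8 = 3 ✓, 451 mod 5 = 1 ✓, 451 mod 13 = 9 ✓.

x ≡ 451 (mod 520).


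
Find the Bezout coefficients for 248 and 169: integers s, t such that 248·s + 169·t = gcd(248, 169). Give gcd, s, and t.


Euclidean algorithm on (248, 169) — divide until remainder is 0:
  248 = 1 · 169 + 79
  169 = 2 · 79 + 11
  79 = 7 · 11 + 2
  11 = 5 · 2 + 1
  2 = 2 · 1 + 0
gcd(248, 169) = 1.
Track Bezout coefficients alongside the remainders: start with r₀ = 248 = a·1 + b·0 (s = 1, t = 0) and r₁ = 169 = a·0 + b·1 (s = 0, t = 1); each new remainder r_{k+1} = r_{k-1} − q_k·r_k inherits s_{k+1} = s_{k-1} − q_k·s_k, t_{k+1} = t_{k-1} − q_k·t_k, so r_k = a·s_k + b·t_k at every step:
  q = 1: r = 79, s = 1 − 1·0 = 1, t = 0 − 1·1 = -1  (check: 248·1 + 169·(-1) = 79)
  q = 2: r = 11, s = 0 − 2·1 = -2, t = 1 − 2·(-1) = 3  (check: 248·(-2) + 169·3 = 11)
  q = 7: r = 2, s = 1 − 7·(-2) = 15, t = -1 − 7·3 = -22  (check: 248·15 + 169·(-22) = 2)
  q = 5: r = 1, s = -2 − 5·15 = -77, t = 3 − 5·(-22) = 113  (check: 248·(-77) + 169·113 = 1)
The row with r = 1 (the gcd) gives the Bezout coefficients s = -77, t = 113.
Result: 248 · (-77) + 169 · (113) = 1.

gcd(248, 169) = 1; s = -77, t = 113 (check: 248·(-77) + 169·113 = 1).


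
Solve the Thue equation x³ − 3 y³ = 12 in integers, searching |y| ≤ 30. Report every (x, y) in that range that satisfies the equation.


The equation is x³ - 3y³ = 12. For fixed y, x³ = 3·y³ + 12, so a solution requires the RHS to be a perfect cube.
Strategy: iterate y from -30 to 30, compute RHS = 3·y³ + 12, and check whether it is a (positive or negative) perfect cube.
Check small values of y:
  y = 0: RHS = 12 is not a perfect cube.
  y = 1: RHS = 15 is not a perfect cube.
  y = -1: RHS = 9 is not a perfect cube.
  y = 2: RHS = 36 is not a perfect cube.
  y = -2: RHS = -12 is not a perfect cube.
  y = 3: RHS = 93 is not a perfect cube.
  y = -3: RHS = -69 is not a perfect cube.
Continuing the search up to |y| = 30 finds no solutions either.
No (x, y) in the scanned range satisfies the equation.

No integer solutions with |y| ≤ 30.


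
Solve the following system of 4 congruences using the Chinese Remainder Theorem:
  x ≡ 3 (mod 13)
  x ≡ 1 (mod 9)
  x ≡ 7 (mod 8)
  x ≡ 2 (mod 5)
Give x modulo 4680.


Product of moduli M = 13 · 9 · 8 · 5 = 4680.
Merge one congruence at a time:
  Start: x ≡ 3 (mod 13).
  Combine with x ≡ 1 (mod 9); new modulus lcm = 117.
    Write x = 3 + 13·t and substitute into x ≡ 1 (mod 9): 13·t ≡ 1 − 3 = -2 (mod 9).
    Reduce coefficients mod 9: 4·t ≡ 7 (mod 9).
    The inverse of 4 mod 9 is 7 (since 4·7 = 28 = 3·9 + 1), so t ≡ 7·7 = 49 ≡ 4 (mod 9).
    Then x = 3 + 13·4 = 55, valid modulo lcm(13, 9) = 117: x ≡ 55 (mod 117).
  Combine with x ≡ 7 (mod 8); new modulus lcm = 936.
    Write x = 55 + 117·t and substitute into x ≡ 7 (mod 8): 117·t ≡ 7 − 55 = -48 (mod 8).
    Reduce coefficients mod 8: 5·t ≡ 0 (mod 8).
    The inverse of 5 mod 8 is 5 (since 5·5 = 25 = 3·8 + 1), so t ≡ 5·0 = 0 ≡ 0 (mod 8).
    Then x = 55 + 117·0 = 55, valid modulo lcm(117, 8) = 936: x ≡ 55 (mod 936).
  Combine with x ≡ 2 (mod 5); new modulus lcm = 4680.
    Write x = 55 + 936·t and substitute into x ≡ 2 (mod 5): 936·t ≡ 2 − 55 = -53 (mod 5).
    Reduce coefficients mod 5: 1·t ≡ 2 (mod 5).
    So t ≡ 2 (mod 5).
    Then x = 55 + 936·2 = 1927, valid modulo lcm(936, 5) = 4680: x ≡ 1927 (mod 4680).
Verify against each original: 1927 mod 13 = 3, 1927 mod 9 = 1, 1927 mod 8 = 7, 1927 mod 5 = 2.

x ≡ 1927 (mod 4680).


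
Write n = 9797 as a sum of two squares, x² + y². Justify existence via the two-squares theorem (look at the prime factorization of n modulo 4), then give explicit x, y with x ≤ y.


Step 1: Factor n = 9797 = 97 · 101.
Step 2: Check the mod-4 condition on each prime factor: 97 ≡ 1 (mod 4), exponent 1; 101 ≡ 1 (mod 4), exponent 1.
All primes ≡ 3 (mod 4) appear to even exponent (or don't appear), so by the two-squares theorem n IS expressible as a sum of two squares.
Step 3: Build a representation. Here n = 97 · 101 is a product of primes ≡ 1 (mod 4). Each prime p ≡ 1 (mod 4) is itself a sum of two squares; find a² by testing p − a² for a perfect square:
  97: 97 − 1² = 96, 97 − 2² = 93, 97 − 3² = 88, 97 − 4² = 81 = 9² ⇒ 97 = 4² + 9².
  101: 101 − 1² = 100 = 10² ⇒ 101 = 1² + 10².
  Combine using the Brahmagupta–Fibonacci identity (a² + b²)(c² + d²) = (ac − bd)² + (ad + bc)² = (ac + bd)² + (ad − bc)²:
  97 · 101 = 9797: from (4² + 9²)(1² + 10²), take (4·1 − 9·10, 4·10 + 9·1) = (4 − 90, 40 + 9) = (-86, 49); dropping signs (only squares matter) gives (86, 49); check 86² + 49² = 7396 + 2401 = 9797 ✓.
Step 4: Order so x ≤ y and verify: 49² + 86² = 2401 + 7396 = 9797 = n. ✓

n = 9797 = 49² + 86² (one valid representation with x ≤ y).


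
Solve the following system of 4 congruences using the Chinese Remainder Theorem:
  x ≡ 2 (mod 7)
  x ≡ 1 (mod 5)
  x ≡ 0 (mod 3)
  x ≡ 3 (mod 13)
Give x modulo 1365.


Product of moduli M = 7 · 5 · 3 · 13 = 1365.
Merge one congruence at a time:
  Start: x ≡ 2 (mod 7).
  Combine with x ≡ 1 (mod 5); new modulus lcm = 35.
    Write x = 2 + 7·t and substitute into x ≡ 1 (mod 5): 7·t ≡ 1 − 2 = -1 (mod 5).
    Reduce coefficients mod 5: 2·t ≡ 4 (mod 5).
    The inverse of 2 mod 5 is 3 (since 2·3 = 6 = 1·5 + 1), so t ≡ 3·4 = 12 ≡ 2 (mod 5).
    Then x = 2 + 7·2 = 16, valid modulo lcm(7, 5) = 35: x ≡ 16 (mod 35).
  Combine with x ≡ 0 (mod 3); new modulus lcm = 105.
    Write x = 16 + 35·t and substitute into x ≡ 0 (mod 3): 35·t ≡ 0 − 16 = -16 (mod 3).
    Reduce coefficients mod 3: 2·t ≡ 2 (mod 3).
    The inverse of 2 mod 3 is 2 (since 2·2 = 4 = 1·3 + 1), so t ≡ 2·2 = 4 ≡ 1 (mod 3).
    Then x = 16 + 35·1 = 51, valid modulo lcm(35, 3) = 105: x ≡ 51 (mod 105).
  Combine with x ≡ 3 (mod 13); new modulus lcm = 1365.
    Write x = 51 + 105·t and substitute into x ≡ 3 (mod 13): 105·t ≡ 3 − 51 = -48 (mod 13).
    Reduce coefficients mod 13: 1·t ≡ 4 (mod 13).
    So t ≡ 4 (mod 13).
    Then x = 51 + 105·4 = 471, valid modulo lcm(105, 13) = 1365: x ≡ 471 (mod 1365).
Verify against each original: 471 mod 7 = 2, 471 mod 5 = 1, 471 mod 3 = 0, 471 mod 13 = 3.

x ≡ 471 (mod 1365).
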